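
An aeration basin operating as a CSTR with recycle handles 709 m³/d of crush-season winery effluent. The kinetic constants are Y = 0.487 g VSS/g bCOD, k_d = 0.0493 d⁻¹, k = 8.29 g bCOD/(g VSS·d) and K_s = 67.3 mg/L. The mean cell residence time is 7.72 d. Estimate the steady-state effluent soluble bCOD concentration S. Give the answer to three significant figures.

S ≈ 3.12 mg/L

Effluent substrate depends only on kinetics and SRT: S = K_s(1 + k_d θ_c) / [θ_c(Yk − k_d) − 1] = 67.3 × (1 + 0.0493 × 7.72) / [7.72 × (0.487 × 8.29 − 0.0493) − 1] = 92.91 / 29.79 = 3.119 mg/L.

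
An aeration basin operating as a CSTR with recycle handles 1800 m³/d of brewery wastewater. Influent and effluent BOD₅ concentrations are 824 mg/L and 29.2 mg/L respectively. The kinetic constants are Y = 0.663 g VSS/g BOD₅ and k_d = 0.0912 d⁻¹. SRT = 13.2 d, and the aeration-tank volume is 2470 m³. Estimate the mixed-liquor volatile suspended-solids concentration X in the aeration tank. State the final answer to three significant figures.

From V·X·(1 + k_d·θ_c) = Y·Q·(S₀ − S)·θ_c: X = 0.663 × 1800 × (824 − 29.2) × 13.2 / [2470 × (1 + 0.0912 × 13.2)] = 2300 mg/L.

X ≈ 2300 mg/L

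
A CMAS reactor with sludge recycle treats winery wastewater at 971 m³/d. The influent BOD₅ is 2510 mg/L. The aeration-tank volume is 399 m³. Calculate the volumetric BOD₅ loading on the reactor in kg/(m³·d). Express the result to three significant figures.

L_v ≈ 6.11 kg BOD₅/(m³·d)

L_v = Q S₀ / V = 971 × 2510 × 10⁻³ / 399.0 = 6.108 kg/(m³·d).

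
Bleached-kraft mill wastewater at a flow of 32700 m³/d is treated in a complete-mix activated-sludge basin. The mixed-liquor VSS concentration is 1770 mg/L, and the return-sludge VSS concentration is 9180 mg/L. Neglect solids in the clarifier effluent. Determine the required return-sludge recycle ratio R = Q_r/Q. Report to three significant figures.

R = Q_r/Q = X/(X_r − X) = 1770 / (9180 − 1770) = 0.2389.

R ≈ 0.239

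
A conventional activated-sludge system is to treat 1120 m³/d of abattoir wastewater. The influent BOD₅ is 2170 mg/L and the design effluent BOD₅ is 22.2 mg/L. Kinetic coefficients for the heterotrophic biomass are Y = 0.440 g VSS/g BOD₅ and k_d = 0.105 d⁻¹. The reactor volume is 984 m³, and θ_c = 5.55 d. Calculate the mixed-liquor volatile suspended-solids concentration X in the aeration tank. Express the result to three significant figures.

X ≈ 3770 mg/L

Solving the biomass balance for X: X = Y Q (S₀−S) θ_c / [V (1+k_d θ_c)] = 0.440 × 1120 × (2170 − 22.2) × 5.55 / [984 × (1 + 0.105 × 5.55)] = 3772 mg/L.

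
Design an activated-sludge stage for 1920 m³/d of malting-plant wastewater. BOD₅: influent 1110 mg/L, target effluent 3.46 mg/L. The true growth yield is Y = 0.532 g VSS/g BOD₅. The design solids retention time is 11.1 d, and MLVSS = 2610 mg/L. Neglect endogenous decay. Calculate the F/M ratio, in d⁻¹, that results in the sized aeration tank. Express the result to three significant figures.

Biomass mass balance (decay neglected): V·X = Y·Q·(S₀ − S)·θ_c, so V = 0.532 × 1920 × (1110 − 3.46) × 11.1 / 2610 = 4807 m³.
F/M = Q·S₀ / (V·X) = 1920 × 1110 / (4807 × 2610) = 0.1699 g BOD₅·(g VSS·d)⁻¹.

F/M ≈ 0.170 d⁻¹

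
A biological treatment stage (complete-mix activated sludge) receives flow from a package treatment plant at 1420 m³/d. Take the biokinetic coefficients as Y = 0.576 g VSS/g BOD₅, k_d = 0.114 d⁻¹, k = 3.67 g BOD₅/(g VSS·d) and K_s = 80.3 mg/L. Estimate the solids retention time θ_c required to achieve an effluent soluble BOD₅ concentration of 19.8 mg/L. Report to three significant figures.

θ_c ≈ 3.29 d

At the target effluent, Y k S/(K_s+S) = 0.576×3.67×19.8/100.1 = 0.4181 d⁻¹.
θ_c = 1/(μ − k_d) = 1/(0.4181 − 0.114) = 1/0.3041 = 3.288 d.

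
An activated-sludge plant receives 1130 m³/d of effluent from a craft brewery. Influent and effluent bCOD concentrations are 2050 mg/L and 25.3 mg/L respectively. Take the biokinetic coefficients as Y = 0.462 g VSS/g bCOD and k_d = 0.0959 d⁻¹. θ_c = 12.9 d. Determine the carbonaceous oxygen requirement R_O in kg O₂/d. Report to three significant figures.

R_O ≈ 1620 kg O₂/d

Observed yield with endogenous decay: Y_obs = Y / (1 + k_d·θ_c) = 0.462 / (1 + 0.0959 × 12.9) = 0.462 / 2.237 = 0.2065 g VSS/g bCOD.
ΔS = 2050 − 25.3 = 2025 mg/L, so the substrate removal rate is 1130 × 2025/1000 = 2288 kg bCOD/d.
P_X = Y_obs·Q·(S₀ − S) = 0.2065 × 2288 = 472.5 kg VSS/d.
R_O = Q·ΔS − 1.42 P_X = 2288 − 670.9 = 1617 kg O₂/d.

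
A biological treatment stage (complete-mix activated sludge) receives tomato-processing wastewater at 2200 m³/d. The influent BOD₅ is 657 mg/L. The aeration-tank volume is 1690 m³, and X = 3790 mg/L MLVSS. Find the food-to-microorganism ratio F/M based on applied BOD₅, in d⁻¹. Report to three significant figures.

F/M = Q·S₀ / (V·X) = 2200 × 657 / (1690 × 3790) = 0.2257 g BOD₅·(g VSS·d)⁻¹.

F/M ≈ 0.226 d⁻¹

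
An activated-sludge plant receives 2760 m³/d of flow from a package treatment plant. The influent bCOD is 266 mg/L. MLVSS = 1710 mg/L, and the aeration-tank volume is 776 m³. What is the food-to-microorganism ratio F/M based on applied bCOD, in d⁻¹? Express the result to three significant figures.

Food-to-microorganism ratio F/M = Q S₀ / (V X) = 2760 × 266 / (776.0 × 1710) = 0.5533 d⁻¹.

F/M ≈ 0.553 d⁻¹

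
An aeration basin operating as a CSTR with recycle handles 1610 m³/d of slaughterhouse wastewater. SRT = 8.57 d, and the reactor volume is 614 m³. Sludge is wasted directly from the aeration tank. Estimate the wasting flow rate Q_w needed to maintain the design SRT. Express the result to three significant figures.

With mixed-liquor wasting, θ_c = V/Q_w, so Q_w = V/θ_c = 614.0/8.57 = 71.65 m³/d.

Q_w ≈ 71.6 m³/d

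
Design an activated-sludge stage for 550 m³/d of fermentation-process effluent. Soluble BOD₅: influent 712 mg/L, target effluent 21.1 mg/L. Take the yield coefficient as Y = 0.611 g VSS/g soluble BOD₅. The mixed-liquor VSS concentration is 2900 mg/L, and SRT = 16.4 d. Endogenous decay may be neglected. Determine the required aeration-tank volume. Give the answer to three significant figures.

Biomass mass balance (decay neglected): V·X = Y·Q·(S₀ − S)·θ_c, so V = 0.611 × 550 × (712 − 21.1) × 16.4 / 2900 = 1313 m³.

V ≈ 1310 m³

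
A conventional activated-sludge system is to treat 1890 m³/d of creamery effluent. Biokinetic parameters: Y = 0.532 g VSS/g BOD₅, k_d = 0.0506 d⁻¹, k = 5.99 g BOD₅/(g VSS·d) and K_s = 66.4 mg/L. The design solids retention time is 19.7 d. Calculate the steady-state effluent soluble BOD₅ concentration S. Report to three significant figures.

S ≈ 2.18 mg/L

From the Monod/SRT balance for a CMAS, S = K_s·(1+k_d θ_c)/[θ_c·(Y k − k_d) − 1] = 66.4 × (1 + 0.0506 × 19.7) / [19.7 × (0.532 × 5.99 − 0.0506) − 1] = 132.6 / 60.78 = 2.181 mg/L.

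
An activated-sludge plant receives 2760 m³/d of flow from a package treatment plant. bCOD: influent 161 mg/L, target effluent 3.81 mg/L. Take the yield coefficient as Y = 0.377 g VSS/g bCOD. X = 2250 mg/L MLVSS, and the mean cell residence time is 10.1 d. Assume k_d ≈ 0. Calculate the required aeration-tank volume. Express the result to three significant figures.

V ≈ 734 m³

With k_d = 0 the design equation reduces to V = Y Q (S₀−S) θ_c / X = 0.377 × 2760 × (161 − 3.81) × 10.1 / 2250 = 734.2 m³.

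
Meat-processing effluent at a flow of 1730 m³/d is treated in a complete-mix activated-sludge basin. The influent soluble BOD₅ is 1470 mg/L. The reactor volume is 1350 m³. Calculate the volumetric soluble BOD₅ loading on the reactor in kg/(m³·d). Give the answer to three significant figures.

Volumetric loading L_v = Q·S₀ / V = 1730 × 1470 g/m³ / 1350 m³ = 1884 g/(m³·d) = 1.884 kg soluble BOD₅/(m³·d).

L_v ≈ 1.88 kg soluble BOD₅/(m³·d)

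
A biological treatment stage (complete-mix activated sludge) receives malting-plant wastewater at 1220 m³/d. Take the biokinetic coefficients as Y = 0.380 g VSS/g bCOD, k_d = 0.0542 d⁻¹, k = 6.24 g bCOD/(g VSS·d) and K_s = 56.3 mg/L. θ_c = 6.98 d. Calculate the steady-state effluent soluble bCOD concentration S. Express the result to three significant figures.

S ≈ 5.11 mg/L

From the Monod/SRT balance for a CMAS, S = K_s·(1+k_d θ_c)/[θ_c·(Y k − k_d) − 1] = 56.3 × (1 + 0.0542 × 6.98) / [6.98 × (0.380 × 6.24 − 0.0542) − 1] = 77.60 / 15.17 = 5.114 mg/L.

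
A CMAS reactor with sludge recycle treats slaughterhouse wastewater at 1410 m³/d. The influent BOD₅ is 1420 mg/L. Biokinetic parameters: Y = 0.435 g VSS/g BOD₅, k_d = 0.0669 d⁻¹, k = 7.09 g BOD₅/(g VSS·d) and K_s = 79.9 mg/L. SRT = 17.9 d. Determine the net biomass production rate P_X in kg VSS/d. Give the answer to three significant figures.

P_X ≈ 395 kg VSS/d

For a completely mixed reactor with recycle the Lawrence–McCarty relation gives S = K_s·(1 + k_d·θ_c) / [θ_c·(Y·k − k_d) − 1] = 79.9 × (1 + 0.0669 × 17.9) / [17.9 × (0.435 × 7.09 − 0.0669) − 1] = 175.6 / 53.01 = 3.312 mg/L.
Correct the yield for decay: Y_obs = Y/(1 + k_d θ_c) = 0.435 / (1 + 0.0669 × 17.9) = 0.435 / 2.198 = 0.1980.
ΔS = 1420 − 3.31 = 1417 mg/L, so the substrate removal rate is 1410 × 1417/1000 = 1998 kg BOD₅/d.
Biomass produced: P_X = Y_obs·Q·ΔS = 0.1980 × 1998 ≈ 395.4 kg VSS/d.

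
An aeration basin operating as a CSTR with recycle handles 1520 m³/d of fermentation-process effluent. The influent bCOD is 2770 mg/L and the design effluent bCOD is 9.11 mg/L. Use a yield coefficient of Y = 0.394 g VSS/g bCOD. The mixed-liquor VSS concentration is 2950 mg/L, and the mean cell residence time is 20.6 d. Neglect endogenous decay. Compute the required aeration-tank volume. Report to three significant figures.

V ≈ 11500 m³

V·X = Y·Q·ΔS·θ_c gives V = 0.394 × 1520 × (2770 − 9.11) × 20.6 / 2950 = 11546 m³.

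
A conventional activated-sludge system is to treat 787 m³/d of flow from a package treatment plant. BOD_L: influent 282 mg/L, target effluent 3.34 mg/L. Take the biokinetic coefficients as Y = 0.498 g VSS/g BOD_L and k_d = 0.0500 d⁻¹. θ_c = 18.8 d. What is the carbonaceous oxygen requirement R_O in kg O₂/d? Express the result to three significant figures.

The observed yield is Y_obs = Y/(1 + k_d·θ_c) = 0.498 / (1 + 0.0500 × 18.8) = 0.498 / 1.940 = 0.2567 g VSS per g BOD_L removed.
Q·(S₀ − S) = 787 × (282 − 3.34) × 10⁻³ = 219.3 kg/d removed.
Net sludge production P_X = 0.2567 × 219.3 = 56.30 kg VSS/d.
Carbonaceous O₂ demand = substrate oxidised − cell-mass equivalent = 219.3 − 1.42 × 56.30 = 139.4 kg O₂/d.

R_O ≈ 139 kg O₂/d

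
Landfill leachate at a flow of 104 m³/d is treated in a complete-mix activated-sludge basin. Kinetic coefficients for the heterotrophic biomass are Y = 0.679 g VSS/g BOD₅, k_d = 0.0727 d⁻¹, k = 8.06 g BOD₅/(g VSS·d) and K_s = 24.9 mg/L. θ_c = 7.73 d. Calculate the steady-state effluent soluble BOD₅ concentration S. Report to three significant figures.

For a completely mixed reactor with recycle the Lawrence–McCarty relation gives S = K_s·(1 + k_d·θ_c) / [θ_c·(Y·k − k_d) − 1] = 24.9 × (1 + 0.0727 × 7.73) / [7.73 × (0.679 × 8.06 − 0.0727) − 1] = 38.89 / 40.74 = 0.9546 mg/L.

S ≈ 0.955 mg/L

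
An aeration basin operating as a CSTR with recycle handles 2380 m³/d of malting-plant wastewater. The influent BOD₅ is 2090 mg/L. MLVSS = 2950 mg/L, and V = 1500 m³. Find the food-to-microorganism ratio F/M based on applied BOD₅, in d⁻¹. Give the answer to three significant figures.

F/M ≈ 1.12 d⁻¹

F/M = applied load / biomass = Q·S₀/(V·X) = 2380 × 2090 / (1500 × 2950) = 1.124 d⁻¹.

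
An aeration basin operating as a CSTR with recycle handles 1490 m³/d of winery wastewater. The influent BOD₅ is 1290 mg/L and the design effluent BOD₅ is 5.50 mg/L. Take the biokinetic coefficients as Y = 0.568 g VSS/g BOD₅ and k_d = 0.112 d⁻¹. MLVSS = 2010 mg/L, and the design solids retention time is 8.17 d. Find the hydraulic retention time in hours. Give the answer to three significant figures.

τ ≈ 37.2 h

Rearranging the biomass balance for a CMAS with decay, V = Y·Q·ΔS·θ_c / [X·(1+k_d θ_c)] = 0.568 × 1490 × (1290 − 5.50) × 8.17 / [2010 × (1 + 0.112 × 8.17)] = 8.88×10^6 / 3849 = 2307 m³.
Hydraulic retention time τ = V/Q = 2307 / 1490 = 1.549 d = 37.17 h.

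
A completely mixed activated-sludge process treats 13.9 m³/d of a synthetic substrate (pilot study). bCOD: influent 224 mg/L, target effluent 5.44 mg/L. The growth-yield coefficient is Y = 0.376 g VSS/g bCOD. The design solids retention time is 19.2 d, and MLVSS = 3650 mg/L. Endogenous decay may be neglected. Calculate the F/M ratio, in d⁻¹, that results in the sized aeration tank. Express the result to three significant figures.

Biomass mass balance (decay neglected): V·X = Y·Q·(S₀ − S)·θ_c, so V = 0.376 × 13.9 × (224 − 5.44) × 19.2 / 3650 = 6.009 m³.
F/M = Q·S₀ / (V·X) = 13.9 × 224 / (6.009 × 3650) = 0.1420 g bCOD·(g VSS·d)⁻¹.

F/M ≈ 0.142 d⁻¹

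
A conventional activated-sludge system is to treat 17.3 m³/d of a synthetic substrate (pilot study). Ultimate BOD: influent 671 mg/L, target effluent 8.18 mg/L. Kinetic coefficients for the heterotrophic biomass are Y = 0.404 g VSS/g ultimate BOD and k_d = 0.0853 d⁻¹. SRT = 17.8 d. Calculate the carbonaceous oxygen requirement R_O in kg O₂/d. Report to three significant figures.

Y_obs = Y / (1 + k_d θ_c) = 0.404 / (1 + 0.0853 × 17.8) = 0.404 / 2.518 = 0.1604.
Substrate removed = Q·(S₀ − S) = 17.3 m³/d × (671 − 8.18) g/m³ = 1.15×10^4 g/d = 11.47 kg/d.
Net sludge production P_X = 0.1604 × 11.47 = 1.840 kg VSS/d.
R_O = Q·ΔS − 1.42 P_X = 11.47 − 2.612 = 8.855 kg O₂/d.

R_O ≈ 8.85 kg O₂/d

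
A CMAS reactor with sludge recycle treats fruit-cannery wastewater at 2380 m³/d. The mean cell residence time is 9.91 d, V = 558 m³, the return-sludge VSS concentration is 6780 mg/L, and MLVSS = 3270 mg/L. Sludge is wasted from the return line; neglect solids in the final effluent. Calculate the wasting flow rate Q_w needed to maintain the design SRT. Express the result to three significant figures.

Wasting from the return line (neglecting effluent solids): Q_w = V·X / (θ_c·X_r) = 558.0 × 3270 / (9.91 × 6780) = 27.16 m³/d.

Q_w ≈ 27.2 m³/d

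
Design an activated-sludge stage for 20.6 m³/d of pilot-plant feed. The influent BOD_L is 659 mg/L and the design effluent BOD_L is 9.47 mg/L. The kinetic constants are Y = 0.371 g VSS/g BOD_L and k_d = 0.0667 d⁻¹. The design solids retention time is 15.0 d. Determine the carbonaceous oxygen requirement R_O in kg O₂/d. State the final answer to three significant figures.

Correct the yield for decay: Y_obs = Y/(1 + k_d θ_c) = 0.371 / (1 + 0.0667 × 15.0) = 0.371 / 2.000 = 0.1855.
Q·(S₀ − S) = 20.6 × (659 − 9.47) × 10⁻³ = 13.38 kg/d removed.
P_X = Y_obs·Q·(S₀ − S) = 0.1855 × 13.38 = 2.481 kg VSS/d.
R_O = Q·(S₀ − S) − 1.42·P_X = 13.38 − 1.42 × 2.481 = 9.857 kg O₂/d.

R_O ≈ 9.86 kg O₂/d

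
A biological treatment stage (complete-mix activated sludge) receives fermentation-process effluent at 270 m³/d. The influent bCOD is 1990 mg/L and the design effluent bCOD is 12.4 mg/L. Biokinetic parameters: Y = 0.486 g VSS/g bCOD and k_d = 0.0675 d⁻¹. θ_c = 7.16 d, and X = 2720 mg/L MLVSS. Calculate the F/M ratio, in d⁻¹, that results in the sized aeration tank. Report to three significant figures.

From the SRT design equation V = Y Q (S₀−S) θ_c / [X (1 + k_d θ_c)] = 0.486 × 270 × (1990 − 12.4) × 7.16 / [2720 × (1 + 0.0675 × 7.16)] = 1.86×10^6 / 4035 = 460.5 m³.
F/M = applied load / biomass = Q·S₀/(V·X) = 270 × 1990 / (460.5 × 2720) = 0.4289 d⁻¹.

F/M ≈ 0.429 d⁻¹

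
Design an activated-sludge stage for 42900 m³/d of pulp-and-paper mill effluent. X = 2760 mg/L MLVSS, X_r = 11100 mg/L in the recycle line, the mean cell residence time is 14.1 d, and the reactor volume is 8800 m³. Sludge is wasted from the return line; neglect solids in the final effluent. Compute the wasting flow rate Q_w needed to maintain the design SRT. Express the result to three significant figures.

Q_w ≈ 155 m³/d

Wasting from the return line (neglecting effluent solids): Q_w = V·X / (θ_c·X_r) = 8800 × 2760 / (14.1 × 11100) = 155.2 m³/d.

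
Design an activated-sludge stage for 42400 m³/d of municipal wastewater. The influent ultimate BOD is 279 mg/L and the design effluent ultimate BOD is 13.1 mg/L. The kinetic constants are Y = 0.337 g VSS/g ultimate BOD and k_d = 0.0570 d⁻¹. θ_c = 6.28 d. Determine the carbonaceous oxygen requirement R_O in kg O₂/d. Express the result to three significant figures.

Observed yield with endogenous decay: Y_obs = Y / (1 + k_d·θ_c) = 0.337 / (1 + 0.0570 × 6.28) = 0.337 / 1.358 = 0.2482 g VSS/g ultimate BOD.
Substrate removed = Q·(S₀ − S) = 42400 m³/d × (279 − 13.1) g/m³ = 1.13×10^7 g/d = 11274 kg/d.
Biomass synthesised: P_X = Y_obs × 11274 = 2798 kg VSS/d.
R_O = Q·(S₀ − S) − 1.42·P_X = 11274 − 1.42 × 2798 = 7301 kg O₂/d.

R_O ≈ 7300 kg O₂/d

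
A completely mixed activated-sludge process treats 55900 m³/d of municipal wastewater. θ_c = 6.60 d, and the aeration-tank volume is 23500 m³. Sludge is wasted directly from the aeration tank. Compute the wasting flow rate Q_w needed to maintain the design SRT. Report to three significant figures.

Q_w ≈ 3560 m³/d

For wasting at MLVSS concentration, Q_w = V/θ_c = 23500/6.60 = 3561 m³/d.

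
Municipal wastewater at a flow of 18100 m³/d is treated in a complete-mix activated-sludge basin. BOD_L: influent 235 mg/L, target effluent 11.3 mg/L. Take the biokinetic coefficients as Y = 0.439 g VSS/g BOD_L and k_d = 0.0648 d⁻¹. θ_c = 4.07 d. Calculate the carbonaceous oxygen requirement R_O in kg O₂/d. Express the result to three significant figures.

R_O ≈ 2050 kg O₂/d

Observed yield with endogenous decay: Y_obs = Y / (1 + k_d·θ_c) = 0.439 / (1 + 0.0648 × 4.07) = 0.439 / 1.264 = 0.3474 g VSS/g BOD_L.
Mass of BOD_L removed per day: Q(S₀ − S) = 18100 × 223.7 g/m³ = 4049 kg/d.
Biomass synthesised: P_X = Y_obs × 4049 = 1407 kg VSS/d.
R_O = Q·(S₀ − S) − 1.42·P_X = 4049 − 1.42 × 1407 = 2052 kg O₂/d.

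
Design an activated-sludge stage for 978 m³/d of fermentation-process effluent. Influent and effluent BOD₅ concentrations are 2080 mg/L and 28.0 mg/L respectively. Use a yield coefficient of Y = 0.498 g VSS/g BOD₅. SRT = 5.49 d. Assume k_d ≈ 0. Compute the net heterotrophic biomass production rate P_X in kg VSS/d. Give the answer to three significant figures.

P_X ≈ 999 kg VSS/d

No decay correction is needed, so Y_obs = Y = 0.498.
Q·(S₀ − S) = 978 × (2080 − 28.0) × 10⁻³ = 2007 kg/d removed.
P_X = Y_obs · Q(S₀ − S) = 0.4980 × 2007 = 999.4 kg VSS/d.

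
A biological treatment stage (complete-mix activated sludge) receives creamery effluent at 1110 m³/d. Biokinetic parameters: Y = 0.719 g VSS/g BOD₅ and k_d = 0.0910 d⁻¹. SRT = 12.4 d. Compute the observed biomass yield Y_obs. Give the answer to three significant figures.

Correct the yield for decay: Y_obs = Y/(1 + k_d θ_c) = 0.719 / (1 + 0.0910 × 12.4) = 0.719 / 2.128 = 0.3378.

Y_obs ≈ 0.338 g VSS/g BOD₅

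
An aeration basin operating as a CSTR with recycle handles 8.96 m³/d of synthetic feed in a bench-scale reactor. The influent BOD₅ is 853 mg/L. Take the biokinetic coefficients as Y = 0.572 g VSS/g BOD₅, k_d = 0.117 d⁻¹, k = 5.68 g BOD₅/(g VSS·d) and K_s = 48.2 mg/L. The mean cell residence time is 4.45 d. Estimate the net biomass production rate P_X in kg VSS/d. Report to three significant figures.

P_X ≈ 2.86 kg VSS/d

For a completely mixed reactor with recycle the Lawrence–McCarty relation gives S = K_s·(1 + k_d·θ_c) / [θ_c·(Y·k − k_d) − 1] = 48.2 × (1 + 0.117 × 4.45) / [4.45 × (0.572 × 5.68 − 0.117) − 1] = 73.30 / 12.94 = 5.665 mg/L.
Y_obs = Y / (1 + k_d θ_c) = 0.572 / (1 + 0.117 × 4.45) = 0.572 / 1.521 = 0.3762.
ΔS = 853 − 5.67 = 847.3 mg/L, so the substrate removal rate is 8.96 × 847.3/1000 = 7.592 kg BOD₅/d.
P_X = Y_obs · Q(S₀ − S) = 0.3762 × 7.592 = 2.856 kg VSS/d.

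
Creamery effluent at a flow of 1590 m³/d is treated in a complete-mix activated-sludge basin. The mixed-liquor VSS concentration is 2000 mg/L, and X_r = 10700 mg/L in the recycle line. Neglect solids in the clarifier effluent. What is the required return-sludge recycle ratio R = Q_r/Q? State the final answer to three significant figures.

R ≈ 0.230

Solids balance on the clarifier gives (1+R)X = R·X_r, so R = X/(X_r − X) = 2000 / (10700 − 2000) = 0.2299.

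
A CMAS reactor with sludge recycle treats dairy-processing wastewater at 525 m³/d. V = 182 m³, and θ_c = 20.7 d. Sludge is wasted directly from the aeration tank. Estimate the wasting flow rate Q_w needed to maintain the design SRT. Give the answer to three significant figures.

Q_w ≈ 8.79 m³/d

For wasting at MLVSS concentration, Q_w = V/θ_c = 182.0/20.7 = 8.792 m³/d.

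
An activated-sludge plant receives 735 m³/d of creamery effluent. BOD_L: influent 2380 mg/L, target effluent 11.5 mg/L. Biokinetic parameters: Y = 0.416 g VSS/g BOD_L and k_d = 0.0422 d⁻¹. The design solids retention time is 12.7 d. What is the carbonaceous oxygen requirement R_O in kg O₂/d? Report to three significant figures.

R_O ≈ 1070 kg O₂/d

Observed yield with endogenous decay: Y_obs = Y / (1 + k_d·θ_c) = 0.416 / (1 + 0.0422 × 12.7) = 0.416 / 1.536 = 0.2708 g VSS/g BOD_L.
Substrate removed = Q·(S₀ − S) = 735 m³/d × (2380 − 11.5) g/m³ = 1.74×10^6 g/d = 1741 kg/d.
P_X = Y_obs·Q·(S₀ − S) = 0.2708 × 1741 = 471.5 kg VSS/d.
Carbonaceous O₂ demand = substrate oxidised − cell-mass equivalent = 1741 − 1.42 × 471.5 = 1071 kg O₂/d.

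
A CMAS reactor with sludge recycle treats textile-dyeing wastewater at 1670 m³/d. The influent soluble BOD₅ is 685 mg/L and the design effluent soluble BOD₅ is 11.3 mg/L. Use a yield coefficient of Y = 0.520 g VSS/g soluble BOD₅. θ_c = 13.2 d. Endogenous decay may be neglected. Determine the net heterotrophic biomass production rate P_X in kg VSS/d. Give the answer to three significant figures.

P_X ≈ 585 kg VSS/d

No decay correction is needed, so Y_obs = Y = 0.520.
ΔS = 685 − 11.3 = 673.7 mg/L, so the substrate removal rate is 1670 × 673.7/1000 = 1125 kg soluble BOD₅/d.
Net biomass production P_X = Y_obs × Q·(S₀ − S) = 0.5200 × 1125 = 585.0 kg VSS/d.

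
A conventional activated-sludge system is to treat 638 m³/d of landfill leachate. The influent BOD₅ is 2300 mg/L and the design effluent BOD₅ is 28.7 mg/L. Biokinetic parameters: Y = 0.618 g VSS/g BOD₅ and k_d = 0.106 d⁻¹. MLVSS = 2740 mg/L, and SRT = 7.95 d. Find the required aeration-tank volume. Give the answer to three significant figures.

Rearranging the biomass balance for a CMAS with decay, V = Y·Q·ΔS·θ_c / [X·(1+k_d θ_c)] = 0.618 × 638 × (2300 − 28.7) × 7.95 / [2740 × (1 + 0.106 × 7.95)] = 7.12×10^6 / 5049 = 1410 m³.

V ≈ 1410 m³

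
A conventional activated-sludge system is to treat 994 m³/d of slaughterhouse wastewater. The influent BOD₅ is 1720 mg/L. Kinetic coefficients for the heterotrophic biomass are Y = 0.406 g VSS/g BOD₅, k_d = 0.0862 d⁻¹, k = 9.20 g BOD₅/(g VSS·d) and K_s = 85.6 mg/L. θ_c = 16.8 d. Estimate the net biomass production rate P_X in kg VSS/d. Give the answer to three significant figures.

P_X ≈ 283 kg VSS/d

From the Monod/SRT balance for a CMAS, S = K_s·(1+k_d θ_c)/[θ_c·(Y k − k_d) − 1] = 85.6 × (1 + 0.0862 × 16.8) / [16.8 × (0.406 × 9.20 − 0.0862) − 1] = 209.6 / 60.30 = 3.475 mg/L.
The observed yield is Y_obs = Y/(1 + k_d·θ_c) = 0.406 / (1 + 0.0862 × 16.8) = 0.406 / 2.448 = 0.1658 g VSS per g BOD₅ removed.
Mass of BOD₅ removed per day: Q(S₀ − S) = 994 × 1717 g/m³ = 1706 kg/d.
P_X = Y_obs · Q(S₀ − S) = 0.1658 × 1706 = 283.0 kg VSS/d.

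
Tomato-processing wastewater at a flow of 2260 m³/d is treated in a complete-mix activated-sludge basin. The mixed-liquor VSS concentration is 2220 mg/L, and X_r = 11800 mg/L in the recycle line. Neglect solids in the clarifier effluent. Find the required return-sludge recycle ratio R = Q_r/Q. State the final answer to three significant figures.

R ≈ 0.232

Mass balance around the secondary clarifier (neglecting effluent solids): R = X / (X_r − X) = 2220 / (11800 − 2220) = 0.2317.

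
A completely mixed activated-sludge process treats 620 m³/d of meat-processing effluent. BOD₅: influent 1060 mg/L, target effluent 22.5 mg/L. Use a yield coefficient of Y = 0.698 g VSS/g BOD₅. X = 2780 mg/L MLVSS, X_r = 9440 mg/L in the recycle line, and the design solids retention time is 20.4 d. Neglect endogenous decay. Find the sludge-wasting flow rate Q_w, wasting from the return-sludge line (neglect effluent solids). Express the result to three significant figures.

Biomass mass balance (decay neglected): V·X = Y·Q·(S₀ − S)·θ_c, so V = 0.698 × 620 × (1060 − 22.5) × 20.4 / 2780 = 3295 m³.
Q_w = (V·X)/(θ_c X_r) = 3295 × 2780 / (20.4 × 9440) = 47.56 m³/d.

Q_w ≈ 47.6 m³/d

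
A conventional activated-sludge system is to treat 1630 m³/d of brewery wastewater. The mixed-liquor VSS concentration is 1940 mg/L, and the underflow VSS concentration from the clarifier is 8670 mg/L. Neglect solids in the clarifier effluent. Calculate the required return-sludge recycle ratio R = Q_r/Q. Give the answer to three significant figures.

R ≈ 0.288

R = Q_r/Q = X/(X_r − X) = 1940 / (8670 − 1940) = 0.2883.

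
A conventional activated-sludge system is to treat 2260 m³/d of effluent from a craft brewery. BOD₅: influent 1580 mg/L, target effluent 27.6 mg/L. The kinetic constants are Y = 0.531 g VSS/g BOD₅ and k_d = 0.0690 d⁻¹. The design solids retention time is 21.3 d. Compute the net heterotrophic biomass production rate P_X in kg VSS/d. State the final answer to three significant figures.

P_X ≈ 754 kg VSS/d

Observed yield with endogenous decay: Y_obs = Y / (1 + k_d·θ_c) = 0.531 / (1 + 0.0690 × 21.3) = 0.531 / 2.470 = 0.2150 g VSS/g BOD₅.
Q·(S₀ − S) = 2260 × (1580 − 27.6) × 10⁻³ = 3508 kg/d removed.
Net biomass production P_X = Y_obs × Q·(S₀ − S) = 0.2150 × 3508 = 754.3 kg VSS/d.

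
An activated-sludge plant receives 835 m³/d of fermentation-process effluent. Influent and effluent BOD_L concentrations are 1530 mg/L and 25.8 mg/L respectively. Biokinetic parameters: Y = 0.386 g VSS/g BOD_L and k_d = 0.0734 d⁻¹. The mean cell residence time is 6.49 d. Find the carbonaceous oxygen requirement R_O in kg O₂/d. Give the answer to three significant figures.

The observed yield is Y_obs = Y/(1 + k_d·θ_c) = 0.386 / (1 + 0.0734 × 6.49) = 0.386 / 1.476 = 0.2615 g VSS per g BOD_L removed.
Q·(S₀ − S) = 835 × (1530 − 25.8) × 10⁻³ = 1256 kg/d removed.
P_X = Y_obs·Q·(S₀ − S) = 0.2615 × 1256 = 328.4 kg VSS/d.
Carbonaceous O₂ demand = substrate oxidised − cell-mass equivalent = 1256 − 1.42 × 328.4 = 789.7 kg O₂/d.

R_O ≈ 790 kg O₂/d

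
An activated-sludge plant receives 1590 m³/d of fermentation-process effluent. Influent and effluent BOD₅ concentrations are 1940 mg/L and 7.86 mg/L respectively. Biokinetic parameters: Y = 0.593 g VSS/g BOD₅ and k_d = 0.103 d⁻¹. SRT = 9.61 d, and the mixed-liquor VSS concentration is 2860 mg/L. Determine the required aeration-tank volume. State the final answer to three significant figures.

Steady-state biomass mass balance: V·X·(1 + k_d·θ_c) = Y·Q·(S₀ − S)·θ_c, so V = 0.593 × 1590 × (1940 − 7.86) × 9.61 / [2860 × (1 + 0.103 × 9.61)] = 1.75×10^7 / 5691 = 3076 m³.

V ≈ 3080 m³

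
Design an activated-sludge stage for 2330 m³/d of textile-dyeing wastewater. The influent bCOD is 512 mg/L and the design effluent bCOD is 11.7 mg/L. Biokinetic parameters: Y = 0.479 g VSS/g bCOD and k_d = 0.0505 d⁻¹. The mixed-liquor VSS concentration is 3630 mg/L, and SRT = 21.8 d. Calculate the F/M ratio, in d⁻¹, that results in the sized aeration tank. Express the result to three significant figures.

F/M ≈ 0.206 d⁻¹

Steady-state biomass mass balance: V·X·(1 + k_d·θ_c) = Y·Q·(S₀ − S)·θ_c, so V = 0.479 × 2330 × (512 − 11.7) × 21.8 / [3630 × (1 + 0.0505 × 21.8)] = 1.22×10^7 / 7626 = 1596 m³.
Food-to-microorganism ratio F/M = Q S₀ / (V X) = 2330 × 512 / (1596 × 3630) = 0.2059 d⁻¹.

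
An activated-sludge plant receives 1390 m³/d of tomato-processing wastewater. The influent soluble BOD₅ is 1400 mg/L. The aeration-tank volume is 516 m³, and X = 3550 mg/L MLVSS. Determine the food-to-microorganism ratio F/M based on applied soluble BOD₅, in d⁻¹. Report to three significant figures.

Food-to-microorganism ratio F/M = Q S₀ / (V X) = 1390 × 1400 / (516.0 × 3550) = 1.062 d⁻¹.

F/M ≈ 1.06 d⁻¹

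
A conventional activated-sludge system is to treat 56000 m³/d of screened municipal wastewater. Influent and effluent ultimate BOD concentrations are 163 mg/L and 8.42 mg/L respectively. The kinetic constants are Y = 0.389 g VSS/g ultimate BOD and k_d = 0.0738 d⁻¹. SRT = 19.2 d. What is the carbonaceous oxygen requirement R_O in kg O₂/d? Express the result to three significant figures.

R_O ≈ 6680 kg O₂/d

Correct the yield for decay: Y_obs = Y/(1 + k_d θ_c) = 0.389 / (1 + 0.0738 × 19.2) = 0.389 / 2.417 = 0.1609.
ΔS = 163 − 8.42 = 154.6 mg/L, so the substrate removal rate is 56000 × 154.6/1000 = 8656 kg ultimate BOD/d.
P_X = Y_obs·Q·(S₀ − S) = 0.1609 × 8656 = 1393 kg VSS/d.
Carbonaceous O₂ demand = substrate oxidised − cell-mass equivalent = 8656 − 1.42 × 1393 = 6678 kg O₂/d.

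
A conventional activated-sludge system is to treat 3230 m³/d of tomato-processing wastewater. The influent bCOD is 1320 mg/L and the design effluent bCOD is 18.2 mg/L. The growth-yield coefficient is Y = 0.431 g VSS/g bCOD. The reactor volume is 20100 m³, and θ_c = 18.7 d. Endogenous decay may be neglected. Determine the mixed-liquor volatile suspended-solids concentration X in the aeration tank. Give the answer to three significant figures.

Without decay, X = Y Q (S₀−S) θ_c / V = 0.431 × 3230 × (1320 − 18.2) × 18.7 / 20100 = 1686 mg/L.

X ≈ 1690 mg/L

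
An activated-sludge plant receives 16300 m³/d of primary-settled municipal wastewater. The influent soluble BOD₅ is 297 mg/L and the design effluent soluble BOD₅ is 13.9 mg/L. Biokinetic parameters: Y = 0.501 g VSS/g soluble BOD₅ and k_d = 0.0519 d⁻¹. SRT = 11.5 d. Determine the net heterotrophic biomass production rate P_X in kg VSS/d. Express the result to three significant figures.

Observed yield with endogenous decay: Y_obs = Y / (1 + k_d·θ_c) = 0.501 / (1 + 0.0519 × 11.5) = 0.501 / 1.597 = 0.3137 g VSS/g soluble BOD₅.
Q·(S₀ − S) = 16300 × (297 − 13.9) × 10⁻³ = 4615 kg/d removed.
Biomass produced: P_X = Y_obs·Q·ΔS = 0.3137 × 4615 ≈ 1448 kg VSS/d.

P_X ≈ 1450 kg VSS/d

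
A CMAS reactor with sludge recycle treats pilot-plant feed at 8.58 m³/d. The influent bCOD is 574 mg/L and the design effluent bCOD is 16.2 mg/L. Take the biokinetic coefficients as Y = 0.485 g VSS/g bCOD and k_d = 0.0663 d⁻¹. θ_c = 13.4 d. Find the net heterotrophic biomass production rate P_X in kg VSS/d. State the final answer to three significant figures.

P_X ≈ 1.23 kg VSS/d

Observed yield with endogenous decay: Y_obs = Y / (1 + k_d·θ_c) = 0.485 / (1 + 0.0663 × 13.4) = 0.485 / 1.888 = 0.2568 g VSS/g bCOD.
Q·(S₀ − S) = 8.58 × (574 − 16.2) × 10⁻³ = 4.786 kg/d removed.
So the net sludge growth is P_X = 0.2568 × 4.786 = 1.229 kg VSS/d.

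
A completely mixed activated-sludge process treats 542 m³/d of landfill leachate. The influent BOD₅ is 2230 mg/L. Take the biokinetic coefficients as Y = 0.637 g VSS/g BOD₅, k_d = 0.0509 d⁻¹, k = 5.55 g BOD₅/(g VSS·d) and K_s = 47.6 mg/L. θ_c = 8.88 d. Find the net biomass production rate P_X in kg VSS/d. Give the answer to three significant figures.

For a completely mixed reactor with recycle the Lawrence–McCarty relation gives S = K_s·(1 + k_d·θ_c) / [θ_c·(Y·k − k_d) − 1] = 47.6 × (1 + 0.0509 × 8.88) / [8.88 × (0.637 × 5.55 − 0.0509) − 1] = 69.11 / 29.94 = 2.308 mg/L.
The observed yield is Y_obs = Y/(1 + k_d·θ_c) = 0.637 / (1 + 0.0509 × 8.88) = 0.637 / 1.452 = 0.4387 g VSS per g BOD₅ removed.
ΔS = 2230 − 2.31 = 2228 mg/L, so the substrate removal rate is 542 × 2228/1000 = 1207 kg BOD₅/d.
Net biomass production P_X = Y_obs × Q·(S₀ − S) = 0.4387 × 1207 = 529.7 kg VSS/d.

P_X ≈ 530 kg VSS/d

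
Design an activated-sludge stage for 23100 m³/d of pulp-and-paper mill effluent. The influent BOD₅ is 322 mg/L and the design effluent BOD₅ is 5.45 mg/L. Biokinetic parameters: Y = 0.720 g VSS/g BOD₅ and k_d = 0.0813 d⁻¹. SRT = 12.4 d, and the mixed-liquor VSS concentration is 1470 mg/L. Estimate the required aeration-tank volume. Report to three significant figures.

Steady-state biomass mass balance: V·X·(1 + k_d·θ_c) = Y·Q·(S₀ − S)·θ_c, so V = 0.720 × 23100 × (322 − 5.45) × 12.4 / [1470 × (1 + 0.0813 × 12.4)] = 6.53×10^7 / 2952 = 22116 m³.

V ≈ 22100 m³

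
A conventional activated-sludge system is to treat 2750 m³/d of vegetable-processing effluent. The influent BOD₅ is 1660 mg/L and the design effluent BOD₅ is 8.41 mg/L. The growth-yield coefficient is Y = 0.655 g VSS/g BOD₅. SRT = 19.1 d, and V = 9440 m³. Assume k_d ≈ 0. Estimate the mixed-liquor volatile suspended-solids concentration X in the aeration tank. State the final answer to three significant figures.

Without decay, X = Y Q (S₀−S) θ_c / V = 0.655 × 2750 × (1660 − 8.41) × 19.1 / 9440 = 6019 mg/L.

X ≈ 6020 mg/L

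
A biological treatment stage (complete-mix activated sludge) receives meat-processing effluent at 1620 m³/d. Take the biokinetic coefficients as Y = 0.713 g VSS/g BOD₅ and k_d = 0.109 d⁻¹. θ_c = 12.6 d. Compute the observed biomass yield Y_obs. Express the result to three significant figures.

Y_obs ≈ 0.300 g VSS/g BOD₅

The observed yield is Y_obs = Y/(1 + k_d·θ_c) = 0.713 / (1 + 0.109 × 12.6) = 0.713 / 2.373 = 0.3004 g VSS per g BOD₅ removed.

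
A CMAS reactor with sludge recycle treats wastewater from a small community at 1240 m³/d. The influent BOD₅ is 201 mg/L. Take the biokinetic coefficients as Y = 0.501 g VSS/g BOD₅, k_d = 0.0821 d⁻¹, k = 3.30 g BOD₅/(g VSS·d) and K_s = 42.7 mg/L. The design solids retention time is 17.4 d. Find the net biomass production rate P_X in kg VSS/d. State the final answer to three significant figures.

P_X ≈ 50.4 kg VSS/d

From the Monod/SRT balance for a CMAS, S = K_s·(1+k_d θ_c)/[θ_c·(Y k − k_d) − 1] = 42.7 × (1 + 0.0821 × 17.4) / [17.4 × (0.501 × 3.30 − 0.0821) − 1] = 103.7 / 26.34 = 3.937 mg/L.
Y_obs = Y / (1 + k_d θ_c) = 0.501 / (1 + 0.0821 × 17.4) = 0.501 / 2.429 = 0.2063.
Substrate removed = Q·(S₀ − S) = 1240 m³/d × (201 − 3.94) g/m³ = 2.44×10^5 g/d = 244.4 kg/d.
So the net sludge growth is P_X = 0.2063 × 244.4 = 50.41 kg VSS/d.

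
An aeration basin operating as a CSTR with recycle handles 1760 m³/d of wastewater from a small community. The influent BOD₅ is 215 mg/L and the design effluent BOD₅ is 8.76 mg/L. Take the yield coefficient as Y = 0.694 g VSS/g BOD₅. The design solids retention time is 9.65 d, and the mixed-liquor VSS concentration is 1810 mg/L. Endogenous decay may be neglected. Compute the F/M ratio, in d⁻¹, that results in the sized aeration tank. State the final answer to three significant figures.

V·X = Y·Q·ΔS·θ_c gives V = 0.694 × 1760 × (215 − 8.76) × 9.65 / 1810 = 1343 m³.
F/M = Q·S₀ / (V·X) = 1760 × 215 / (1343 × 1810) = 0.1557 g BOD₅·(g VSS·d)⁻¹.

F/M ≈ 0.156 d⁻¹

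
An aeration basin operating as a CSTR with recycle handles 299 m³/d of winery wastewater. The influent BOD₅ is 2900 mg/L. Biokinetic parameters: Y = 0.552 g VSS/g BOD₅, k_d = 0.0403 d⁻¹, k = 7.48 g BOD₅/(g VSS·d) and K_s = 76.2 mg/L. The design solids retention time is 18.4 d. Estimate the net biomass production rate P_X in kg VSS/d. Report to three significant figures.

P_X ≈ 275 kg VSS/d

From the Monod/SRT balance for a CMAS, S = K_s·(1+k_d θ_c)/[θ_c·(Y k − k_d) − 1] = 76.2 × (1 + 0.0403 × 18.4) / [18.4 × (0.552 × 7.48 − 0.0403) − 1] = 132.7 / 74.23 = 1.788 mg/L.
The observed yield is Y_obs = Y/(1 + k_d·θ_c) = 0.552 / (1 + 0.0403 × 18.4) = 0.552 / 1.742 = 0.3170 g VSS per g BOD₅ removed.
Substrate removed = Q·(S₀ − S) = 299 m³/d × (2900 − 1.79) g/m³ = 8.67×10^5 g/d = 866.6 kg/d.
So the net sludge growth is P_X = 0.3170 × 866.6 = 274.7 kg VSS/d.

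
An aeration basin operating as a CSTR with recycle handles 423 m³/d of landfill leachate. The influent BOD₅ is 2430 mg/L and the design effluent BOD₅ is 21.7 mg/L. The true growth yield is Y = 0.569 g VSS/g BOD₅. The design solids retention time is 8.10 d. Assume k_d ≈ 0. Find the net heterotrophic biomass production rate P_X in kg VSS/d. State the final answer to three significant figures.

No decay correction is needed, so Y_obs = Y = 0.569.
Mass of BOD₅ removed per day: Q(S₀ − S) = 423 × 2408 g/m³ = 1019 kg/d.
Net biomass production P_X = Y_obs × Q·(S₀ − S) = 0.5690 × 1019 = 579.6 kg VSS/d.

P_X ≈ 580 kg VSS/d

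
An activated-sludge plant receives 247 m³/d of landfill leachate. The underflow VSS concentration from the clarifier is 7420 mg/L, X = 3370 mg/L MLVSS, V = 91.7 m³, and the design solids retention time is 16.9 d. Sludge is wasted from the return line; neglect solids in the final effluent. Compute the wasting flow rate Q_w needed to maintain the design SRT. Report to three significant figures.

Q_w ≈ 2.46 m³/d

Q_w = (V·X)/(θ_c X_r) = 91.70 × 3370 / (16.9 × 7420) = 2.464 m³/d.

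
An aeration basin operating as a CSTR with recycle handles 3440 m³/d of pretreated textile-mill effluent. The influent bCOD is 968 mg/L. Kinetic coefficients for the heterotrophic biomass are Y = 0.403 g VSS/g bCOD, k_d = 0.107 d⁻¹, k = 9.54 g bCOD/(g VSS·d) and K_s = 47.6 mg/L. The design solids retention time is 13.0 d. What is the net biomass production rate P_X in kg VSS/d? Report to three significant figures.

P_X ≈ 560 kg VSS/d

From the Monod/SRT balance for a CMAS, S = K_s·(1+k_d θ_c)/[θ_c·(Y k − k_d) − 1] = 47.6 × (1 + 0.107 × 13.0) / [13.0 × (0.403 × 9.54 − 0.107) − 1] = 113.8 / 47.59 = 2.392 mg/L.
Observed yield with endogenous decay: Y_obs = Y / (1 + k_d·θ_c) = 0.403 / (1 + 0.107 × 13.0) = 0.403 / 2.391 = 0.1685 g VSS/g bCOD.
Q·(S₀ − S) = 3440 × (968 − 2.39) × 10⁻³ = 3322 kg/d removed.
P_X = Y_obs · Q(S₀ − S) = 0.1685 × 3322 = 559.9 kg VSS/d.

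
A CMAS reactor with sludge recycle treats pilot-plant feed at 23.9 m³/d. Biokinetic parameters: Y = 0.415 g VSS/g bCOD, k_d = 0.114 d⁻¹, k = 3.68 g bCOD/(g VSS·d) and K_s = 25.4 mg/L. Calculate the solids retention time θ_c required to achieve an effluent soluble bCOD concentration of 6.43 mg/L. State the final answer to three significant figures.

θ_c ≈ 5.14 d

Specific growth rate at S = 6.43 mg/L: μ = YkS/(K_s+S) = 0.415·3.68·6.43/(25.4+6.43) = 0.3085 d⁻¹.
1/θ_c = 0.3085 − 0.114 = 0.1945 d⁻¹, so θ_c = 5.141 d.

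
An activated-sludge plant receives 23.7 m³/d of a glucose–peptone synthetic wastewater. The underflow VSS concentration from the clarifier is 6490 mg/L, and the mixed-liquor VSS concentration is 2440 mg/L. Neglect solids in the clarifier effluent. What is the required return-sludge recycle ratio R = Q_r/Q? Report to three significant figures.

R ≈ 0.602

Solids balance on the clarifier gives (1+R)X = R·X_r, so R = X/(X_r − X) = 2440 / (6490 − 2440) = 0.6025.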